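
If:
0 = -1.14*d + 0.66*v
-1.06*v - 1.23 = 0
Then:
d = -0.67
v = -1.16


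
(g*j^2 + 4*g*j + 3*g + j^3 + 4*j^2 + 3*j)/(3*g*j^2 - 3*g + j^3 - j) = (g*j + 3*g + j^2 + 3*j)/(3*g*j - 3*g + j^2 - j)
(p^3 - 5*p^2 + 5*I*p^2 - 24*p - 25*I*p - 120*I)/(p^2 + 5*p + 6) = (p^2 + p*(-8 + 5*I) - 40*I)/(p + 2)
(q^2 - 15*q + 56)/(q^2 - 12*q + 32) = (q - 7)/(q - 4)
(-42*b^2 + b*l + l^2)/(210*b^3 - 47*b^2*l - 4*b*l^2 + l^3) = -1/(5*b - l)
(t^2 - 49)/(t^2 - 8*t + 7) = (t + 7)/(t - 1)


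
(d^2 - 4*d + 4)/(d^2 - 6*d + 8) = (d - 2)/(d - 4)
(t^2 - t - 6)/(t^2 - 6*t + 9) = (t + 2)/(t - 3)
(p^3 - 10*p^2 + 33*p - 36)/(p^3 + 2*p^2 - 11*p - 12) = (p^2 - 7*p + 12)/(p^2 + 5*p + 4)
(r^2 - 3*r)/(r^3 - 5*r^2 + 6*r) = 1/(r - 2)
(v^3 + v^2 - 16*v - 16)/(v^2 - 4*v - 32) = (v^2 - 3*v - 4)/(v - 8)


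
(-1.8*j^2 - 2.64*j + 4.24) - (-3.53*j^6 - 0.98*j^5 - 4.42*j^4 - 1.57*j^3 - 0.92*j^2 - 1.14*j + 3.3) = 3.53*j^6 + 0.98*j^5 + 4.42*j^4 + 1.57*j^3 - 0.88*j^2 - 1.5*j + 0.94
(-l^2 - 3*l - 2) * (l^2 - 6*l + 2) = -l^4 + 3*l^3 + 14*l^2 + 6*l - 4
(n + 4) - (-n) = 2*n + 4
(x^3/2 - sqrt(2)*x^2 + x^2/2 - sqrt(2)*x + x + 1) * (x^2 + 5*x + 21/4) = x^5/2 - sqrt(2)*x^4 + 3*x^4 - 6*sqrt(2)*x^3 + 49*x^3/8 - 41*sqrt(2)*x^2/4 + 69*x^2/8 - 21*sqrt(2)*x/4 + 41*x/4 + 21/4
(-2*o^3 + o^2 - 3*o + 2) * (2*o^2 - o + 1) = -4*o^5 + 4*o^4 - 9*o^3 + 8*o^2 - 5*o + 2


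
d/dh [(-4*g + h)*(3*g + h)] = -g + 2*h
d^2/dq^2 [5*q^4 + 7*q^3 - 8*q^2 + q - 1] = 60*q^2 + 42*q - 16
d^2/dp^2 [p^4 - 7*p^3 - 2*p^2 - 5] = 12*p^2 - 42*p - 4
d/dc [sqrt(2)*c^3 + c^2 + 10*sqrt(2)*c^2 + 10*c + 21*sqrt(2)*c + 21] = 3*sqrt(2)*c^2 + 2*c + 20*sqrt(2)*c + 10 + 21*sqrt(2)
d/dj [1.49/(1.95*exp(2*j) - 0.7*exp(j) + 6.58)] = (1.043 - 5.811*exp(j))*exp(j)/(1.95*exp(2*j) - 0.7*exp(j) + 6.58)^2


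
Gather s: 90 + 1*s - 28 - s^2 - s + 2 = 64 - s^2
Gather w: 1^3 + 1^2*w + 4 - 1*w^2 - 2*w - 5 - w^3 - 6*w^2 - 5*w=-w^3 - 7*w^2 - 6*w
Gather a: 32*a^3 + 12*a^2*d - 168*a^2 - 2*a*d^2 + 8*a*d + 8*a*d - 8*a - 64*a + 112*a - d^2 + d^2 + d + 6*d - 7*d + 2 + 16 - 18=32*a^3 + a^2*(12*d - 168) + a*(-2*d^2 + 16*d + 40)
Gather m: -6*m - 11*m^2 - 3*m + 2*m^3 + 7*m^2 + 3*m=2*m^3 - 4*m^2 - 6*m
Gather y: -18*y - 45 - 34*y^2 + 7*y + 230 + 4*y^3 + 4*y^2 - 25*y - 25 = 4*y^3 - 30*y^2 - 36*y + 160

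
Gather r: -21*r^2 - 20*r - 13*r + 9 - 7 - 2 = -21*r^2 - 33*r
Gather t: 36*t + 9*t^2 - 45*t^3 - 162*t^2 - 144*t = -45*t^3 - 153*t^2 - 108*t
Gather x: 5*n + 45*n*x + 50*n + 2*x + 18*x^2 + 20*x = 55*n + 18*x^2 + x*(45*n + 22)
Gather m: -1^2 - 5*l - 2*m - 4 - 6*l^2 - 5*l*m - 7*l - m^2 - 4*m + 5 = -6*l^2 - 12*l - m^2 + m*(-5*l - 6)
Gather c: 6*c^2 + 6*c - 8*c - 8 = 6*c^2 - 2*c - 8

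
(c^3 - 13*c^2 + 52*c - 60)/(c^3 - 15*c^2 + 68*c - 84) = (c - 5)/(c - 7)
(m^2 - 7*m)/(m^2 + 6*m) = (m - 7)/(m + 6)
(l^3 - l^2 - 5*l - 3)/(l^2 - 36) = (l^3 - l^2 - 5*l - 3)/(l^2 - 36)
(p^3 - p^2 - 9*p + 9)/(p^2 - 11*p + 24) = (p^2 + 2*p - 3)/(p - 8)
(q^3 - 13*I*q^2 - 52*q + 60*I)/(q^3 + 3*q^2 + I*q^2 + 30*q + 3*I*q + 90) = (q^2 - 8*I*q - 12)/(q^2 + q*(3 + 6*I) + 18*I)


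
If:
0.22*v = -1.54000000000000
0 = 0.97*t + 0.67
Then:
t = -0.69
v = -7.00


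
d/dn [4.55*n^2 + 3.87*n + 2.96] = 9.1*n + 3.87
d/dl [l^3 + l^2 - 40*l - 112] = 3*l^2 + 2*l - 40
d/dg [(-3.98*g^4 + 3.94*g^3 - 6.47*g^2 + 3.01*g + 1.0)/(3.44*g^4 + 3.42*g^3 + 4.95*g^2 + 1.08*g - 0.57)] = (-27.1652*g^6 + 5.11159999999998*g^5 - 2.32799999999999*g^4 - 16.7636*g^3 - 38.8845*g^2 - 2.5242*g - 2.7957)/(11.8336*g^8 + 23.5296*g^7 + 45.7524*g^6 + 41.2884*g^5 + 27.9681*g^4 + 6.7932*g^3 - 4.4766*g^2 - 1.2312*g + 0.3249)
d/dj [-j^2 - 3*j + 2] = -2*j - 3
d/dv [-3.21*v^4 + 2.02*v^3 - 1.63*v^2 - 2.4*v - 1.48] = -12.84*v^3 + 6.06*v^2 - 3.26*v - 2.4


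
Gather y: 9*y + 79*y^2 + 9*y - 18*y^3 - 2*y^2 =-18*y^3 + 77*y^2 + 18*y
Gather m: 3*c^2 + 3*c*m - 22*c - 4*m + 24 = 3*c^2 - 22*c + m*(3*c - 4) + 24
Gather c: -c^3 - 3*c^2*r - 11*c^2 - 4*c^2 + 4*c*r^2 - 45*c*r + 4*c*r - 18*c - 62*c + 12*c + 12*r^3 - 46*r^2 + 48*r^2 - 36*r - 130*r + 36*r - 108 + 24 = -c^3 + c^2*(-3*r - 15) + c*(4*r^2 - 41*r - 68) + 12*r^3 + 2*r^2 - 130*r - 84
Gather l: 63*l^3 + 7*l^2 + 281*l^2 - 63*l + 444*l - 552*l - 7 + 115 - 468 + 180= 63*l^3 + 288*l^2 - 171*l - 180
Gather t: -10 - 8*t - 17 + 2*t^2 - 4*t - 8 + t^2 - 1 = 3*t^2 - 12*t - 36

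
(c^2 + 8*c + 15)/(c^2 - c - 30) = (c + 3)/(c - 6)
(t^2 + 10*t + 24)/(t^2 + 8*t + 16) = (t + 6)/(t + 4)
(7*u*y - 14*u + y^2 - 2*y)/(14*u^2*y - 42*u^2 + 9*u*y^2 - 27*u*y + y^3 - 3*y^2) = (y - 2)/(2*u*y - 6*u + y^2 - 3*y)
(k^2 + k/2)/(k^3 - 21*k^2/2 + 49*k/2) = (2*k + 1)/(2*k^2 - 21*k + 49)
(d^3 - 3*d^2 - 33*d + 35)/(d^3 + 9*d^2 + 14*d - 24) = (d^2 - 2*d - 35)/(d^2 + 10*d + 24)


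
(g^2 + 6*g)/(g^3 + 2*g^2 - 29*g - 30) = g/(g^2 - 4*g - 5)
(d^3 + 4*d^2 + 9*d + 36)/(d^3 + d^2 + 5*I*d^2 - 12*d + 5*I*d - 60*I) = (d^2 + 9)/(d^2 + d*(-3 + 5*I) - 15*I)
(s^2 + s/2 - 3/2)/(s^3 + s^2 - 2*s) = (s + 3/2)/(s*(s + 2))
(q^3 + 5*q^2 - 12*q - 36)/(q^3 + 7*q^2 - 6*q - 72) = (q + 2)/(q + 4)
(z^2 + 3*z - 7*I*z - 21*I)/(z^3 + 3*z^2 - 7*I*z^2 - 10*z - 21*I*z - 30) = (z - 7*I)/(z^2 - 7*I*z - 10)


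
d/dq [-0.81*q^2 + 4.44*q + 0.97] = 4.44 - 1.62*q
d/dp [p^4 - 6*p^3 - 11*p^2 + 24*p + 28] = 4*p^3 - 18*p^2 - 22*p + 24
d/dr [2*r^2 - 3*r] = 4*r - 3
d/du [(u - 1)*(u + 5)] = 2*u + 4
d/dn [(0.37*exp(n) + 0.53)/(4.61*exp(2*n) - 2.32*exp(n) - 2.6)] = (-1.7057*exp(2*n) - 4.8866*exp(n) + 0.2676)*exp(n)/(21.2521*exp(4*n) - 21.3904*exp(3*n) - 18.5896*exp(2*n) + 12.064*exp(n) + 6.76)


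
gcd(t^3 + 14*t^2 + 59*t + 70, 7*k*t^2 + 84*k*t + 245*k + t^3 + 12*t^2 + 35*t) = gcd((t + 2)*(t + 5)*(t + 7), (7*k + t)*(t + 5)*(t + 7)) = t^2 + 12*t + 35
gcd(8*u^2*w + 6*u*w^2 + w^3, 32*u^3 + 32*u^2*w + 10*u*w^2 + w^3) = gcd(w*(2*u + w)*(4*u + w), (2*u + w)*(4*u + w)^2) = 8*u^2 + 6*u*w + w^2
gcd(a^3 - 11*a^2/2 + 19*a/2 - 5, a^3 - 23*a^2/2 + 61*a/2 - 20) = a^2 - 7*a/2 + 5/2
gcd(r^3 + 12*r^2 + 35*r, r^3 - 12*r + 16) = 1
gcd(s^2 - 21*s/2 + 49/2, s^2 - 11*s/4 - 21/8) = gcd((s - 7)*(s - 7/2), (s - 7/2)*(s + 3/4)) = s - 7/2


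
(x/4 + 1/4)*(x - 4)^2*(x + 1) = x^4/4 - 3*x^3/2 + x^2/4 + 6*x + 4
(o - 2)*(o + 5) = o^2 + 3*o - 10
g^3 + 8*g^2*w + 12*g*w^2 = g*(g + 2*w)*(g + 6*w)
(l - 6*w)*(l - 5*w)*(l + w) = l^3 - 10*l^2*w + 19*l*w^2 + 30*w^3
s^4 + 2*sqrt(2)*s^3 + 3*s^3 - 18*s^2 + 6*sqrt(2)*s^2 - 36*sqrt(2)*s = s*(s - 3)*(s + 6)*(s + 2*sqrt(2))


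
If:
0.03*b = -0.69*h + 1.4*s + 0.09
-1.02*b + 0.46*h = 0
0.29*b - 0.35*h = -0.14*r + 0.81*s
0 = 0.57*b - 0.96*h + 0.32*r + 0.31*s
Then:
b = 0.07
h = 0.16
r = 0.33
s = 0.01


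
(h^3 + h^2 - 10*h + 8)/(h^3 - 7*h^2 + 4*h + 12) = (h^2 + 3*h - 4)/(h^2 - 5*h - 6)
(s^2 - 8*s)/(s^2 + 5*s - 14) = s*(s - 8)/(s^2 + 5*s - 14)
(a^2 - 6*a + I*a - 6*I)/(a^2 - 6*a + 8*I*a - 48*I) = (a + I)/(a + 8*I)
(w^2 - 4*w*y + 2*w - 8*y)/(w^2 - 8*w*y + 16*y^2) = (-w - 2)/(-w + 4*y)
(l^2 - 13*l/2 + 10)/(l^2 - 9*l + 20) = (l - 5/2)/(l - 5)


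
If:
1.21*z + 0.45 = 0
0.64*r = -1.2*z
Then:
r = 0.70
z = -0.37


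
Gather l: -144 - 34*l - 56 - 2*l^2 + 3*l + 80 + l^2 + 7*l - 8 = -l^2 - 24*l - 128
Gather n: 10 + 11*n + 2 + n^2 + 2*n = n^2 + 13*n + 12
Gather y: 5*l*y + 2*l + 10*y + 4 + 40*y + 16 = 2*l + y*(5*l + 50) + 20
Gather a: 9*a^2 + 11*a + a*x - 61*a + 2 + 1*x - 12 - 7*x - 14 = 9*a^2 + a*(x - 50) - 6*x - 24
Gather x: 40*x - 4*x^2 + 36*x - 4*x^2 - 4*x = -8*x^2 + 72*x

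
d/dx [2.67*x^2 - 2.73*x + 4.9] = 5.34*x - 2.73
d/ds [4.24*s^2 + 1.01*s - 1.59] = 8.48*s + 1.01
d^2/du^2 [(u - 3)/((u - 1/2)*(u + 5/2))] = 32*(4*u^3 - 36*u^2 - 57*u - 53)/(64*u^6 + 384*u^5 + 528*u^4 - 448*u^3 - 660*u^2 + 600*u - 125)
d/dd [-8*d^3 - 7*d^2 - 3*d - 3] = -24*d^2 - 14*d - 3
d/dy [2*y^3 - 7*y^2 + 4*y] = 6*y^2 - 14*y + 4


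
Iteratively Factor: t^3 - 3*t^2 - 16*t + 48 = (t - 4)*(t^2 + t - 12) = (t - 4)*(t - 3)*(t + 4)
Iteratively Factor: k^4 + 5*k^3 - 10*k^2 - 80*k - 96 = (k - 4)*(k^3 + 9*k^2 + 26*k + 24) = (k - 4)*(k + 2)*(k^2 + 7*k + 12) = (k - 4)*(k + 2)*(k + 4)*(k + 3)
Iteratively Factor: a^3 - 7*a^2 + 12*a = (a - 3)*(a^2 - 4*a) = a*(a - 3)*(a - 4)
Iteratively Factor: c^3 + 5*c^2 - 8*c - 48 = (c + 4)*(c^2 + c - 12) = (c + 4)^2*(c - 3)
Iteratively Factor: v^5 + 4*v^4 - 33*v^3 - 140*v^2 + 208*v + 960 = (v + 4)*(v^4 - 33*v^2 - 8*v + 240) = (v - 5)*(v + 4)*(v^3 + 5*v^2 - 8*v - 48) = (v - 5)*(v - 3)*(v + 4)*(v^2 + 8*v + 16) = (v - 5)*(v - 3)*(v + 4)^2*(v + 4)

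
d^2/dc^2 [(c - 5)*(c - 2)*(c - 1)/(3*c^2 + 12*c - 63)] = 4*(43*c^3 - 393*c^2 + 1137*c - 1235)/(3*(c^6 + 12*c^5 - 15*c^4 - 440*c^3 + 315*c^2 + 5292*c - 9261))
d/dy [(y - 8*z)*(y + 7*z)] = 2*y - z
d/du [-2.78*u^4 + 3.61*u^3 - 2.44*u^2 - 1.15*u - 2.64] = -11.12*u^3 + 10.83*u^2 - 4.88*u - 1.15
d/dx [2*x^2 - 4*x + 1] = 4*x - 4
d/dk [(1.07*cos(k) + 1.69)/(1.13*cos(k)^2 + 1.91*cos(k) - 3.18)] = (1.2091*cos(k)^2 + 3.8194*cos(k) + 6.6305)*sin(k)/(1.2769*cos(k)^4 + 4.3166*cos(k)^3 - 3.5387*cos(k)^2 - 12.1476*cos(k) + 10.1124)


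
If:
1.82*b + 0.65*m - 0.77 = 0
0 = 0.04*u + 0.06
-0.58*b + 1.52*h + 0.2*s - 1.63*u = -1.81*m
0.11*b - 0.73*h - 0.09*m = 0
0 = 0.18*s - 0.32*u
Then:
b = 0.78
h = 0.24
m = -1.01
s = -2.67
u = -1.50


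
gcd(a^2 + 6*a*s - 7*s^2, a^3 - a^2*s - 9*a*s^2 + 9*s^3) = -a + s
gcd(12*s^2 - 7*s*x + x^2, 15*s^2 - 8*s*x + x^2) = -3*s + x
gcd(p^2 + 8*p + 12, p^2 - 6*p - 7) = 1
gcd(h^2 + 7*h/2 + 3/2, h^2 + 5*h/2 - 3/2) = h + 3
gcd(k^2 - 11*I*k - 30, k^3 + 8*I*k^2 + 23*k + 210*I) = k - 5*I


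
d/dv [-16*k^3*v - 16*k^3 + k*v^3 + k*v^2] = k*(-16*k^2 + 3*v^2 + 2*v)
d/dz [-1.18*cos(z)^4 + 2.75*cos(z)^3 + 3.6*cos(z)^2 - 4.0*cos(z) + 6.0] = (4.72*cos(z)^3 - 8.25*cos(z)^2 - 7.2*cos(z) + 4.0)*sin(z)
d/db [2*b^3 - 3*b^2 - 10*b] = 6*b^2 - 6*b - 10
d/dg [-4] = 0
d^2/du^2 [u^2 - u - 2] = 2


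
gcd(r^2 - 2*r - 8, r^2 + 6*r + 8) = r + 2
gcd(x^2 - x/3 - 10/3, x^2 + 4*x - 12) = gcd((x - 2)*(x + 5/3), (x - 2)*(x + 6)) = x - 2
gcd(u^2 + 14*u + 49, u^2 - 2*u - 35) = 1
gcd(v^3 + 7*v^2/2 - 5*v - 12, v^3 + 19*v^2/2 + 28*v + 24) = v^2 + 11*v/2 + 6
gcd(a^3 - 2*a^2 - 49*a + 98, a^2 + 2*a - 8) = a - 2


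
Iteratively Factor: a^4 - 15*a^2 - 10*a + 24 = (a + 2)*(a^3 - 2*a^2 - 11*a + 12) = (a - 4)*(a + 2)*(a^2 + 2*a - 3) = (a - 4)*(a - 1)*(a + 2)*(a + 3)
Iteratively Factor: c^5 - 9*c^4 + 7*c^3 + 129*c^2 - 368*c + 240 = (c - 1)*(c^4 - 8*c^3 - c^2 + 128*c - 240) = (c - 4)*(c - 1)*(c^3 - 4*c^2 - 17*c + 60) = (c - 4)*(c - 3)*(c - 1)*(c^2 - c - 20) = (c - 5)*(c - 4)*(c - 3)*(c - 1)*(c + 4)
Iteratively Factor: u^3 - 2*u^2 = (u)*(u^2 - 2*u) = u*(u - 2)*(u)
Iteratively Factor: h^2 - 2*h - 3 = (h + 1)*(h - 3)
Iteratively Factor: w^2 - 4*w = (w)*(w - 4)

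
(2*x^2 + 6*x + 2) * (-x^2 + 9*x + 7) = -2*x^4 + 12*x^3 + 66*x^2 + 60*x + 14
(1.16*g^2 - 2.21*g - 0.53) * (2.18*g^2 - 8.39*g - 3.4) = 2.5288*g^4 - 14.5502*g^3 + 13.4425*g^2 + 11.9607*g + 1.802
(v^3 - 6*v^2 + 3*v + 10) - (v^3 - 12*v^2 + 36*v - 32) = 6*v^2 - 33*v + 42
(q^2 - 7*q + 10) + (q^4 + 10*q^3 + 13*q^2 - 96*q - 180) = q^4 + 10*q^3 + 14*q^2 - 103*q - 170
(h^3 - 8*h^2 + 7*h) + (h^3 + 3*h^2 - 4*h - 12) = 2*h^3 - 5*h^2 + 3*h - 12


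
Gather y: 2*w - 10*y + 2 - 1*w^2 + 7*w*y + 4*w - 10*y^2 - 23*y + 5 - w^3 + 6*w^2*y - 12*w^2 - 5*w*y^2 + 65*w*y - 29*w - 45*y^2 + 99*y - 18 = -w^3 - 13*w^2 - 23*w + y^2*(-5*w - 55) + y*(6*w^2 + 72*w + 66) - 11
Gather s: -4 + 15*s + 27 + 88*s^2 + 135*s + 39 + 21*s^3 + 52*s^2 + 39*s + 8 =21*s^3 + 140*s^2 + 189*s + 70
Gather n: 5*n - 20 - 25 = 5*n - 45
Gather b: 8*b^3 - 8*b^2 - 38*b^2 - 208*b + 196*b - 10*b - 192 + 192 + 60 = 8*b^3 - 46*b^2 - 22*b + 60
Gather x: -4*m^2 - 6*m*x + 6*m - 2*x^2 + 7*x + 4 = -4*m^2 + 6*m - 2*x^2 + x*(7 - 6*m) + 4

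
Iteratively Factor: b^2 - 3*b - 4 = (b + 1)*(b - 4)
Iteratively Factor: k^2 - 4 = (k + 2)*(k - 2)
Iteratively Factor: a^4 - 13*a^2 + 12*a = (a - 3)*(a^3 + 3*a^2 - 4*a) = a*(a - 3)*(a^2 + 3*a - 4) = a*(a - 3)*(a - 1)*(a + 4)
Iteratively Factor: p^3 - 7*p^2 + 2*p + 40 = (p - 5)*(p^2 - 2*p - 8) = (p - 5)*(p - 4)*(p + 2)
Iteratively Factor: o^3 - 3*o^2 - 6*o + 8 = (o - 1)*(o^2 - 2*o - 8) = (o - 1)*(o + 2)*(o - 4)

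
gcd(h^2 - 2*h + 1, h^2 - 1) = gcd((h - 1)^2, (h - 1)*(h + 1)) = h - 1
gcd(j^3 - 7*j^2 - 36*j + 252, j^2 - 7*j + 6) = j - 6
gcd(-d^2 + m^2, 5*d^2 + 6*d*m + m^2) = d + m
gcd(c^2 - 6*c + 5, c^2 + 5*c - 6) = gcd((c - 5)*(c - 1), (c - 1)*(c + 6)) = c - 1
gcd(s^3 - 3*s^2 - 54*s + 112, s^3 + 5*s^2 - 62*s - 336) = s^2 - s - 56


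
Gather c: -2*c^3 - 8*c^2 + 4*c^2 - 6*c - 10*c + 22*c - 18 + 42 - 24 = -2*c^3 - 4*c^2 + 6*c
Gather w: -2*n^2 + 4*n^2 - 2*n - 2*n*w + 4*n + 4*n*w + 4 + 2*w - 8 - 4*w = 2*n^2 + 2*n + w*(2*n - 2) - 4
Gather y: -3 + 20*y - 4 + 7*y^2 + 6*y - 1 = 7*y^2 + 26*y - 8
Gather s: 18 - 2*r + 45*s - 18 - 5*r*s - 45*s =-5*r*s - 2*r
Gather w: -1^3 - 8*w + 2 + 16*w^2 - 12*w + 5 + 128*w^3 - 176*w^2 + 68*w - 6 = 128*w^3 - 160*w^2 + 48*w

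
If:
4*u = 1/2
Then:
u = 1/8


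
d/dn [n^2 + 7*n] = 2*n + 7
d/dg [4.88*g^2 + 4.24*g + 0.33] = 9.76*g + 4.24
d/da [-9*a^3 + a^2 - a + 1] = -27*a^2 + 2*a - 1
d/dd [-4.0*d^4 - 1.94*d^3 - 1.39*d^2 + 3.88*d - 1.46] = -16.0*d^3 - 5.82*d^2 - 2.78*d + 3.88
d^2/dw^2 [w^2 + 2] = 2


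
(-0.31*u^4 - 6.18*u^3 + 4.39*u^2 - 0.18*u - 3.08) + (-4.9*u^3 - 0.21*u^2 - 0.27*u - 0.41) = -0.31*u^4 - 11.08*u^3 + 4.18*u^2 - 0.45*u - 3.49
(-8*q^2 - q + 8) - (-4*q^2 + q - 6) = -4*q^2 - 2*q + 14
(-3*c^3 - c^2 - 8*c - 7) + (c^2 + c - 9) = -3*c^3 - 7*c - 16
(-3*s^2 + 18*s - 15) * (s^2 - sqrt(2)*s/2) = -3*s^4 + 3*sqrt(2)*s^3/2 + 18*s^3 - 15*s^2 - 9*sqrt(2)*s^2 + 15*sqrt(2)*s/2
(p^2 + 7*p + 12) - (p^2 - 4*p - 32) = 11*p + 44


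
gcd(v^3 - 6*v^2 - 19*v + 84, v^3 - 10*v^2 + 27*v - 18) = v - 3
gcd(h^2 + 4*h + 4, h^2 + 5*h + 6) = h + 2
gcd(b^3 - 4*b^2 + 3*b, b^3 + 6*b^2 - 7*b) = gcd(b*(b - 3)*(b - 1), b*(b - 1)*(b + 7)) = b^2 - b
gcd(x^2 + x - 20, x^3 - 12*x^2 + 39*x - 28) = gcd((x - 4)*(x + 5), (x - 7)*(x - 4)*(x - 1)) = x - 4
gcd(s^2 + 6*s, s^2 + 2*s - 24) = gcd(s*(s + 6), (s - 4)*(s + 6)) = s + 6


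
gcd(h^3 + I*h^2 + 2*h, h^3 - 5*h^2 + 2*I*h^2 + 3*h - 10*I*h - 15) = h - I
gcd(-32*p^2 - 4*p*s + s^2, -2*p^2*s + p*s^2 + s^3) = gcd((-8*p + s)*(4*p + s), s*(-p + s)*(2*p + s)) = 1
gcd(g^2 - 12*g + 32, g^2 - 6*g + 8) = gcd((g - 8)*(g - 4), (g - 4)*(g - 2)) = g - 4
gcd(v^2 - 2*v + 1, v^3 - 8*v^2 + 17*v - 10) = v - 1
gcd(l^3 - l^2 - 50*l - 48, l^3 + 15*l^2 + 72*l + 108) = l + 6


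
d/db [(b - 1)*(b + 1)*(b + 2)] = 3*b^2 + 4*b - 1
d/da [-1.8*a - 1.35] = -1.80000000000000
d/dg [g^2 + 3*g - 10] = 2*g + 3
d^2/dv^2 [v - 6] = 0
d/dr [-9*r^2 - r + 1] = -18*r - 1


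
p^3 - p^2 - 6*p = p*(p - 3)*(p + 2)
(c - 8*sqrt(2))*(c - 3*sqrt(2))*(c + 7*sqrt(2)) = c^3 - 4*sqrt(2)*c^2 - 106*c + 336*sqrt(2)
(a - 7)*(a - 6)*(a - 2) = a^3 - 15*a^2 + 68*a - 84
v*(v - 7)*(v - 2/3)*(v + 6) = v^4 - 5*v^3/3 - 124*v^2/3 + 28*v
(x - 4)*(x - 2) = x^2 - 6*x + 8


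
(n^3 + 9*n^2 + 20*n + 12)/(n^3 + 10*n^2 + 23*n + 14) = (n + 6)/(n + 7)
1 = 1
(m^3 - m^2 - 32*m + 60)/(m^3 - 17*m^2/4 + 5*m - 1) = 4*(m^2 + m - 30)/(4*m^2 - 9*m + 2)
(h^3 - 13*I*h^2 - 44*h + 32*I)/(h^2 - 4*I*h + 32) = (h^2 - 5*I*h - 4)/(h + 4*I)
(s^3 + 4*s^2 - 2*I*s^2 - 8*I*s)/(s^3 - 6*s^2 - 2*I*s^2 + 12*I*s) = (s + 4)/(s - 6)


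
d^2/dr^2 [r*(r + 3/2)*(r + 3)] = 6*r + 9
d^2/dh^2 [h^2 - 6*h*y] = 2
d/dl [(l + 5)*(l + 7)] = 2*l + 12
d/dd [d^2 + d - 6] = 2*d + 1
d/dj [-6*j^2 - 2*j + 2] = -12*j - 2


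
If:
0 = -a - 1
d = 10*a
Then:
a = -1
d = -10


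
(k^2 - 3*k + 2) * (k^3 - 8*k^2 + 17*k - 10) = k^5 - 11*k^4 + 43*k^3 - 77*k^2 + 64*k - 20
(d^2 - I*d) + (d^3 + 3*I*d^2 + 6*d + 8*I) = d^3 + d^2 + 3*I*d^2 + 6*d - I*d + 8*I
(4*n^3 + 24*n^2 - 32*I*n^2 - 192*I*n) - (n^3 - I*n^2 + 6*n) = 3*n^3 + 24*n^2 - 31*I*n^2 - 6*n - 192*I*n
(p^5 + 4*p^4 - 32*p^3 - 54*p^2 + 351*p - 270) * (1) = p^5 + 4*p^4 - 32*p^3 - 54*p^2 + 351*p - 270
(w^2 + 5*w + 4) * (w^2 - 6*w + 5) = w^4 - w^3 - 21*w^2 + w + 20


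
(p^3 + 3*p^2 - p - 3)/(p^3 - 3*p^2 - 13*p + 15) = (p + 1)/(p - 5)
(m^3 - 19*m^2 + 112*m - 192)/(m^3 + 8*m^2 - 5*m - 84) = (m^2 - 16*m + 64)/(m^2 + 11*m + 28)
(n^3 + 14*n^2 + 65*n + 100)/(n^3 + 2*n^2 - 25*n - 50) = (n^2 + 9*n + 20)/(n^2 - 3*n - 10)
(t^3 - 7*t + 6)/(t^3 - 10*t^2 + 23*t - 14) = (t + 3)/(t - 7)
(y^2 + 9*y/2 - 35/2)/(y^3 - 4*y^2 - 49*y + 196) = (y - 5/2)/(y^2 - 11*y + 28)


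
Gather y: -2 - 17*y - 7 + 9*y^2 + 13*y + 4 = 9*y^2 - 4*y - 5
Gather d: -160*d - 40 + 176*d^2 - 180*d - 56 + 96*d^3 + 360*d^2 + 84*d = 96*d^3 + 536*d^2 - 256*d - 96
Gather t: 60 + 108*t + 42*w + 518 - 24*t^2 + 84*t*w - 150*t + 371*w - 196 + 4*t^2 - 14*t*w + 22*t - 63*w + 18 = -20*t^2 + t*(70*w - 20) + 350*w + 400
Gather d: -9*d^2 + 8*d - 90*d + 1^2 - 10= -9*d^2 - 82*d - 9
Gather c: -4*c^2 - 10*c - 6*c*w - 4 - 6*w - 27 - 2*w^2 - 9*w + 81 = -4*c^2 + c*(-6*w - 10) - 2*w^2 - 15*w + 50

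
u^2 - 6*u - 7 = (u - 7)*(u + 1)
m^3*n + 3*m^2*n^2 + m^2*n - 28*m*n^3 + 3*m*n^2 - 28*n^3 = (m - 4*n)*(m + 7*n)*(m*n + n)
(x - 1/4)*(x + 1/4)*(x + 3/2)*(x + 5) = x^4 + 13*x^3/2 + 119*x^2/16 - 13*x/32 - 15/32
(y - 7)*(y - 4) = y^2 - 11*y + 28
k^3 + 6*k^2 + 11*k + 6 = (k + 1)*(k + 2)*(k + 3)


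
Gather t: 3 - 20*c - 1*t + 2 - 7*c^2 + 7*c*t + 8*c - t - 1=-7*c^2 - 12*c + t*(7*c - 2) + 4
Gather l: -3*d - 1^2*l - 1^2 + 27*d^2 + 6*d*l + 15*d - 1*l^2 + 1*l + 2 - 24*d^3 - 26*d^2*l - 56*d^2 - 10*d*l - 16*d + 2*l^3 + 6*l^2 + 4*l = -24*d^3 - 29*d^2 - 4*d + 2*l^3 + 5*l^2 + l*(-26*d^2 - 4*d + 4) + 1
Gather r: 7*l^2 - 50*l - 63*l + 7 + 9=7*l^2 - 113*l + 16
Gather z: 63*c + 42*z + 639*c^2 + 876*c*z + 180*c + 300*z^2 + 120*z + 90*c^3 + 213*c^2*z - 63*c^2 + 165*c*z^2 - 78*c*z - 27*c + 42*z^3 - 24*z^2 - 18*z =90*c^3 + 576*c^2 + 216*c + 42*z^3 + z^2*(165*c + 276) + z*(213*c^2 + 798*c + 144)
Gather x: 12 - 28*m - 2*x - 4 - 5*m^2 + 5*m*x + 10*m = -5*m^2 - 18*m + x*(5*m - 2) + 8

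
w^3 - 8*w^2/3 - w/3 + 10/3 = (w - 2)*(w - 5/3)*(w + 1)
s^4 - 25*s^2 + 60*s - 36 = (s - 3)*(s - 2)*(s - 1)*(s + 6)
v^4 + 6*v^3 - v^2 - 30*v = v*(v - 2)*(v + 3)*(v + 5)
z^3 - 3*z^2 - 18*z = z*(z - 6)*(z + 3)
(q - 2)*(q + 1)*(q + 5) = q^3 + 4*q^2 - 7*q - 10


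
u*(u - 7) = u^2 - 7*u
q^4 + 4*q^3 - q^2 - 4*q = q*(q - 1)*(q + 1)*(q + 4)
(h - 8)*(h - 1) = h^2 - 9*h + 8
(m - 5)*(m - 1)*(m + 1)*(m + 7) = m^4 + 2*m^3 - 36*m^2 - 2*m + 35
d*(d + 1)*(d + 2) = d^3 + 3*d^2 + 2*d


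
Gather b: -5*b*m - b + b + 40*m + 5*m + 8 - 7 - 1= -5*b*m + 45*m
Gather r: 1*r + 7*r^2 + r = 7*r^2 + 2*r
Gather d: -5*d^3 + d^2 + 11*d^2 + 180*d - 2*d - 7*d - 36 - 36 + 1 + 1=-5*d^3 + 12*d^2 + 171*d - 70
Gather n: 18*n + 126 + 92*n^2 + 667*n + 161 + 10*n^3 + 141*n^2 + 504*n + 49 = 10*n^3 + 233*n^2 + 1189*n + 336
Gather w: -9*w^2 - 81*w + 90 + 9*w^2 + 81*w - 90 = 0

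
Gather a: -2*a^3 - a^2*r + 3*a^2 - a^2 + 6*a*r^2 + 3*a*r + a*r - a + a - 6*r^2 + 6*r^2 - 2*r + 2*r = -2*a^3 + a^2*(2 - r) + a*(6*r^2 + 4*r)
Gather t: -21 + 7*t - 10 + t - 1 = 8*t - 32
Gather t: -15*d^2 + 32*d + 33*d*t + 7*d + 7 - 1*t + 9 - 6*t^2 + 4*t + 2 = -15*d^2 + 39*d - 6*t^2 + t*(33*d + 3) + 18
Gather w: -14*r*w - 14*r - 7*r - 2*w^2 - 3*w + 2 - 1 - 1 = -21*r - 2*w^2 + w*(-14*r - 3)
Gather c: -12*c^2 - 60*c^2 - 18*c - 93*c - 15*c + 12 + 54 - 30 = -72*c^2 - 126*c + 36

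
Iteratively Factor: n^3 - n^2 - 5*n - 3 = (n + 1)*(n^2 - 2*n - 3) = (n - 3)*(n + 1)*(n + 1)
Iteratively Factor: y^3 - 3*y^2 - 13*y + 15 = (y + 3)*(y^2 - 6*y + 5) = (y - 1)*(y + 3)*(y - 5)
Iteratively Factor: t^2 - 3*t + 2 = (t - 1)*(t - 2)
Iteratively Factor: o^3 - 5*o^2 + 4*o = (o - 1)*(o^2 - 4*o) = (o - 4)*(o - 1)*(o)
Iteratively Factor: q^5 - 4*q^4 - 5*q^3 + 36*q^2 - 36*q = (q)*(q^4 - 4*q^3 - 5*q^2 + 36*q - 36) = q*(q + 3)*(q^3 - 7*q^2 + 16*q - 12) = q*(q - 2)*(q + 3)*(q^2 - 5*q + 6) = q*(q - 2)^2*(q + 3)*(q - 3)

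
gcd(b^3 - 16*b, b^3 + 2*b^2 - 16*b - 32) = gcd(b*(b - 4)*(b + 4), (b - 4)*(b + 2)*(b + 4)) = b^2 - 16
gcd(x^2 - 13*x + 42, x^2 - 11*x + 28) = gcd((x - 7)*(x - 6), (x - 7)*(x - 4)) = x - 7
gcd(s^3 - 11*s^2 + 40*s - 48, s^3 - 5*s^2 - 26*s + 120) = s - 4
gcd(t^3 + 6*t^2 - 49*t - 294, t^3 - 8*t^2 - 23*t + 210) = t - 7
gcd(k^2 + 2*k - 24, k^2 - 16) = k - 4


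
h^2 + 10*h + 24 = (h + 4)*(h + 6)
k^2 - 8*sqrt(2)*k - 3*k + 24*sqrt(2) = (k - 3)*(k - 8*sqrt(2))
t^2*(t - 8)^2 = t^4 - 16*t^3 + 64*t^2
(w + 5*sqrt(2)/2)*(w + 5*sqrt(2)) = w^2 + 15*sqrt(2)*w/2 + 25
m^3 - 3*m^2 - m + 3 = (m - 3)*(m - 1)*(m + 1)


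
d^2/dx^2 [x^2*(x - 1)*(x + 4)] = 12*x^2 + 18*x - 8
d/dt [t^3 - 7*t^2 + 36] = t*(3*t - 14)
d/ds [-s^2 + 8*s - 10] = 8 - 2*s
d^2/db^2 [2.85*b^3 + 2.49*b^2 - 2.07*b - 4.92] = 17.1*b + 4.98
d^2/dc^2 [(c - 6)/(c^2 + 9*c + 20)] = 2*((c - 6)*(2*c + 9)^2 - 3*(c + 1)*(c^2 + 9*c + 20))/(c^2 + 9*c + 20)^3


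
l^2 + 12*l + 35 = (l + 5)*(l + 7)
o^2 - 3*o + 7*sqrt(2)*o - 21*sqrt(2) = (o - 3)*(o + 7*sqrt(2))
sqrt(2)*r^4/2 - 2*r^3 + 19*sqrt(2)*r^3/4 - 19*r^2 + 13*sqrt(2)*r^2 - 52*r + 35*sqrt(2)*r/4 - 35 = (r + 7/2)*(r + 5)*(r - 2*sqrt(2))*(sqrt(2)*r/2 + sqrt(2)/2)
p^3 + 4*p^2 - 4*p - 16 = (p - 2)*(p + 2)*(p + 4)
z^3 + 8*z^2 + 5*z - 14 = (z - 1)*(z + 2)*(z + 7)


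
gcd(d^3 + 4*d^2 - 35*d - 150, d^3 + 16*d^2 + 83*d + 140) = d + 5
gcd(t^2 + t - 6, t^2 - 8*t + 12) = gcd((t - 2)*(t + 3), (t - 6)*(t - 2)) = t - 2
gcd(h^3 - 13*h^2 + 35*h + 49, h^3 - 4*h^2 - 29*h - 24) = h + 1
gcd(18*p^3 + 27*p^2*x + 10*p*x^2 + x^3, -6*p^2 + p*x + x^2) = 3*p + x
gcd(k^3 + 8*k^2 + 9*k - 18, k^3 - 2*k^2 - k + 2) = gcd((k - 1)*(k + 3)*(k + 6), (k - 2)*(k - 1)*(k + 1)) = k - 1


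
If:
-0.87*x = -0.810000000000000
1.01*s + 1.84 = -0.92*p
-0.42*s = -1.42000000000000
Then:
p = -5.71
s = 3.38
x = 0.93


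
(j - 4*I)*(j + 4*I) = j^2 + 16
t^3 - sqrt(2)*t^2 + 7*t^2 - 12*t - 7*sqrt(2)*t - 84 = (t + 7)*(t - 3*sqrt(2))*(t + 2*sqrt(2))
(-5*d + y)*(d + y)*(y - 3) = -5*d^2*y + 15*d^2 - 4*d*y^2 + 12*d*y + y^3 - 3*y^2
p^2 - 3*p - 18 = (p - 6)*(p + 3)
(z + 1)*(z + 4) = z^2 + 5*z + 4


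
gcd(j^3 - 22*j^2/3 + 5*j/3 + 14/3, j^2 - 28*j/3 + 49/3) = j - 7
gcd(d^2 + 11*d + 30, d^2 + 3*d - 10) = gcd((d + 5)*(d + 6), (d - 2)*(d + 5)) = d + 5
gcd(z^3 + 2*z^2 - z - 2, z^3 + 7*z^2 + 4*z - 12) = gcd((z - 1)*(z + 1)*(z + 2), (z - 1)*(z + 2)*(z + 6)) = z^2 + z - 2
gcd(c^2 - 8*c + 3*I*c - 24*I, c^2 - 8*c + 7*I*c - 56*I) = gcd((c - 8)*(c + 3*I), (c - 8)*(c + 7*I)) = c - 8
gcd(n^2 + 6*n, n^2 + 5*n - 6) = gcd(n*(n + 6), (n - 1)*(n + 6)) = n + 6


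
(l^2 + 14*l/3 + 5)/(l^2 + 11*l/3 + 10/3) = (l + 3)/(l + 2)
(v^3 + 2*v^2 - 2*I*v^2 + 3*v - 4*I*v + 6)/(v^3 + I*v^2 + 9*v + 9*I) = (v + 2)/(v + 3*I)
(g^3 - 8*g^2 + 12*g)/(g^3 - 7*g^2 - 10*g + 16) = g*(g^2 - 8*g + 12)/(g^3 - 7*g^2 - 10*g + 16)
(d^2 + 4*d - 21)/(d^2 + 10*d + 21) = (d - 3)/(d + 3)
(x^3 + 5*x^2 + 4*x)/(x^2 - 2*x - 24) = x*(x + 1)/(x - 6)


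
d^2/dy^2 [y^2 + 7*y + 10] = 2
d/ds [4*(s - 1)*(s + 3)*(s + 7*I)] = 12*s^2 + s*(16 + 56*I) - 12 + 56*I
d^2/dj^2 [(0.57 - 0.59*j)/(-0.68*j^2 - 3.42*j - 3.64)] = ((0.59*j - 0.57)*(1.36*j + 3.42)*(2.72*j + 6.84) - (2.4072*j + 3.2604)*(0.68*j^2 + 3.42*j + 3.64))/(0.68*j^2 + 3.42*j + 3.64)^3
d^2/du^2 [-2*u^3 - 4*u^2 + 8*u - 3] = -12*u - 8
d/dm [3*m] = 3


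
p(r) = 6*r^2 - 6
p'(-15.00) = -180.00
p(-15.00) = 1344.00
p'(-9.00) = -108.00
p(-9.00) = 480.00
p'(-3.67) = -44.04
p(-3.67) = 74.81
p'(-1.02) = -12.24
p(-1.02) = 0.24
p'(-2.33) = -27.96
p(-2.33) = 26.57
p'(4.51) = 54.12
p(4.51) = 116.04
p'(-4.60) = -55.20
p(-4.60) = 120.96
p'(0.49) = 5.88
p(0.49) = -4.56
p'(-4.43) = -53.16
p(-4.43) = 111.75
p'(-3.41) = -40.92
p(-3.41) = 63.77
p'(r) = 12*r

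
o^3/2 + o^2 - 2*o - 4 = (o/2 + 1)*(o - 2)*(o + 2)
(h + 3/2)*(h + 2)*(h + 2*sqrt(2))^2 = h^4 + 7*h^3/2 + 4*sqrt(2)*h^3 + 11*h^2 + 14*sqrt(2)*h^2 + 12*sqrt(2)*h + 28*h + 24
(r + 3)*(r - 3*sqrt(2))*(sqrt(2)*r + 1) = sqrt(2)*r^3 - 5*r^2 + 3*sqrt(2)*r^2 - 15*r - 3*sqrt(2)*r - 9*sqrt(2)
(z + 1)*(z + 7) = z^2 + 8*z + 7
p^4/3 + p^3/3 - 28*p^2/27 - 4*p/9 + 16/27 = (p/3 + 1/3)*(p - 4/3)*(p - 2/3)*(p + 2)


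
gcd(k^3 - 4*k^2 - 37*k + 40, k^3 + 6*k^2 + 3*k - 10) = k^2 + 4*k - 5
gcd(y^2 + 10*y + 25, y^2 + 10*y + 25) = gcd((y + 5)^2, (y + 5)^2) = y^2 + 10*y + 25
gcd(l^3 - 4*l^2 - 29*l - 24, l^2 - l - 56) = l - 8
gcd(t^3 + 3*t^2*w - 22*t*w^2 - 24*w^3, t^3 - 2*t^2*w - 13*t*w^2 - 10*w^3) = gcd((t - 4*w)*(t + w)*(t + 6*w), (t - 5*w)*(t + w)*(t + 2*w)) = t + w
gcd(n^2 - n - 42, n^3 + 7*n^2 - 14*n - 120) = n + 6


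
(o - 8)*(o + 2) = o^2 - 6*o - 16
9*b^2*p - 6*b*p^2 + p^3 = p*(-3*b + p)^2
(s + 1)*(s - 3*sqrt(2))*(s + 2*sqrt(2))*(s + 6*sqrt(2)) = s^4 + s^3 + 5*sqrt(2)*s^3 - 24*s^2 + 5*sqrt(2)*s^2 - 72*sqrt(2)*s - 24*s - 72*sqrt(2)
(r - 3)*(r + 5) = r^2 + 2*r - 15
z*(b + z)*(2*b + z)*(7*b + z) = 14*b^3*z + 23*b^2*z^2 + 10*b*z^3 + z^4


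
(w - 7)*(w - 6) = w^2 - 13*w + 42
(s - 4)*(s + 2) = s^2 - 2*s - 8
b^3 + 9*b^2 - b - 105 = (b - 3)*(b + 5)*(b + 7)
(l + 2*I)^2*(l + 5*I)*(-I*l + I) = -I*l^4 + 9*l^3 + I*l^3 - 9*l^2 + 24*I*l^2 - 20*l - 24*I*l + 20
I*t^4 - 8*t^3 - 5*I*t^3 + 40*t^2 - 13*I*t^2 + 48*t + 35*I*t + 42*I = (t - 6)*(t + I)*(t + 7*I)*(I*t + I)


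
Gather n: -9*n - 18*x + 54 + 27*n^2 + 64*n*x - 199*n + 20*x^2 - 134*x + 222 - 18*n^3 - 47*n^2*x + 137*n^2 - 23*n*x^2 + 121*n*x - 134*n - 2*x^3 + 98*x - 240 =-18*n^3 + n^2*(164 - 47*x) + n*(-23*x^2 + 185*x - 342) - 2*x^3 + 20*x^2 - 54*x + 36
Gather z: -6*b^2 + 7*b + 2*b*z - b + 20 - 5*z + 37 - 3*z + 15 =-6*b^2 + 6*b + z*(2*b - 8) + 72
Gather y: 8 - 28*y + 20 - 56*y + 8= 36 - 84*y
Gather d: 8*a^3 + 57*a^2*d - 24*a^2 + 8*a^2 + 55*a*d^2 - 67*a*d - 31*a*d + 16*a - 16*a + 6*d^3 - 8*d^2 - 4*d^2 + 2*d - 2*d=8*a^3 - 16*a^2 + 6*d^3 + d^2*(55*a - 12) + d*(57*a^2 - 98*a)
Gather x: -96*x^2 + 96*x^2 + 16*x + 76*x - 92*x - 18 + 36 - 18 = 0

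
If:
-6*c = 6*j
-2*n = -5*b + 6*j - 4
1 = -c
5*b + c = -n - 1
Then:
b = 2/15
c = -1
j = 1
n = -2/3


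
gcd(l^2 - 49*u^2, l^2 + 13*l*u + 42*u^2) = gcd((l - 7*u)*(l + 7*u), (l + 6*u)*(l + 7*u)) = l + 7*u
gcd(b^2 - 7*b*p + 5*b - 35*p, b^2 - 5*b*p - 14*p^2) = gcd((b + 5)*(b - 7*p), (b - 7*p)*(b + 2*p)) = -b + 7*p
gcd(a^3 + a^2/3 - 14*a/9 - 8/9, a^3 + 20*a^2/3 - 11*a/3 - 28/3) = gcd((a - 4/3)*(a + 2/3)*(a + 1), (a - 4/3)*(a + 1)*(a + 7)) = a^2 - a/3 - 4/3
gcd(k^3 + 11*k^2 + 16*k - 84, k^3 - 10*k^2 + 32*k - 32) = k - 2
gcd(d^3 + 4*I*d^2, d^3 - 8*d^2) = d^2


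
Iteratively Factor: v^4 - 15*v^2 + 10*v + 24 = (v + 4)*(v^3 - 4*v^2 + v + 6) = (v + 1)*(v + 4)*(v^2 - 5*v + 6) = (v - 3)*(v + 1)*(v + 4)*(v - 2)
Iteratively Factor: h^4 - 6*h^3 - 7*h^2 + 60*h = (h + 3)*(h^3 - 9*h^2 + 20*h) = (h - 5)*(h + 3)*(h^2 - 4*h) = h*(h - 5)*(h + 3)*(h - 4)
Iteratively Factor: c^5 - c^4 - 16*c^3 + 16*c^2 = (c + 4)*(c^4 - 5*c^3 + 4*c^2) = c*(c + 4)*(c^3 - 5*c^2 + 4*c) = c*(c - 4)*(c + 4)*(c^2 - c) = c*(c - 4)*(c - 1)*(c + 4)*(c)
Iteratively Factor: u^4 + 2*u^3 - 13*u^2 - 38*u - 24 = (u + 2)*(u^3 - 13*u - 12) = (u + 1)*(u + 2)*(u^2 - u - 12) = (u - 4)*(u + 1)*(u + 2)*(u + 3)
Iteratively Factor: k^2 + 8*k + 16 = (k + 4)*(k + 4)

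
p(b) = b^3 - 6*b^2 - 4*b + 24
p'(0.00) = -4.00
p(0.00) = 24.00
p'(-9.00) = 347.00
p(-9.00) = -1155.00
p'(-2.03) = 32.72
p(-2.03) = -0.97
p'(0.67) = -10.69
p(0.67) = 18.93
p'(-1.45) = 19.71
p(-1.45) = 14.14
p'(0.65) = -10.53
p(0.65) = 19.14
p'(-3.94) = 89.85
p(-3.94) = -114.54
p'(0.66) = -10.61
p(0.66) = 19.03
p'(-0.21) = -1.35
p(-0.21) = 24.57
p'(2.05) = -15.99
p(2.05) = -0.80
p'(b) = 3*b^2 - 12*b - 4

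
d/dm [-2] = 0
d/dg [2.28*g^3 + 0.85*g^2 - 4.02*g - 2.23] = 6.84*g^2 + 1.7*g - 4.02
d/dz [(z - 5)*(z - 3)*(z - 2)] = 3*z^2 - 20*z + 31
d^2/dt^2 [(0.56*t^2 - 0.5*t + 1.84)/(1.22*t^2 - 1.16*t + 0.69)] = (-8.88178419700125e-16*t^4 + 0.0966240000000003*t^3 + 13.603488*t^2 - 13.098408*t + 1.586816)/(1.815848*t^6 - 5.179632*t^5 + 8.005884*t^4 - 7.419824*t^3 + 4.527918*t^2 - 1.656828*t + 0.328509)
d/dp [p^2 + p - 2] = 2*p + 1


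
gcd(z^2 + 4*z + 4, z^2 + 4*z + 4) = z^2 + 4*z + 4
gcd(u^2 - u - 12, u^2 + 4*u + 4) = 1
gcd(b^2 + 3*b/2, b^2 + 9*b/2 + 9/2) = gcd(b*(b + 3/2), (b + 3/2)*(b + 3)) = b + 3/2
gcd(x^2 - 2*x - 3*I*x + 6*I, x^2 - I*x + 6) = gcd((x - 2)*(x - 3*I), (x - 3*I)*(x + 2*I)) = x - 3*I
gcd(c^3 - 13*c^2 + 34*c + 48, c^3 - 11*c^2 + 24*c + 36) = c^2 - 5*c - 6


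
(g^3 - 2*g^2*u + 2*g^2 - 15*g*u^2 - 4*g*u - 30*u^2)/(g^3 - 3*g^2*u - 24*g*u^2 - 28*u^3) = (-g^3 + 2*g^2*u - 2*g^2 + 15*g*u^2 + 4*g*u + 30*u^2)/(-g^3 + 3*g^2*u + 24*g*u^2 + 28*u^3)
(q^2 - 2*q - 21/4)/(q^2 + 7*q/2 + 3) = (q - 7/2)/(q + 2)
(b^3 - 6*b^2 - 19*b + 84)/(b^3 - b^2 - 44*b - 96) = (b^2 - 10*b + 21)/(b^2 - 5*b - 24)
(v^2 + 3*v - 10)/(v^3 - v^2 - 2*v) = (v + 5)/(v*(v + 1))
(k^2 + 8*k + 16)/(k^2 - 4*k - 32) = (k + 4)/(k - 8)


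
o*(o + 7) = o^2 + 7*o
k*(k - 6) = k^2 - 6*k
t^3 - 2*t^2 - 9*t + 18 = (t - 3)*(t - 2)*(t + 3)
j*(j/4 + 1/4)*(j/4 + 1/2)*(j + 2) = j^4/16 + 5*j^3/16 + j^2/2 + j/4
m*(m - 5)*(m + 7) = m^3 + 2*m^2 - 35*m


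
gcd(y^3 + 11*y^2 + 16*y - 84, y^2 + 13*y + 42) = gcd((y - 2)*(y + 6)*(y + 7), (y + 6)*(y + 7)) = y^2 + 13*y + 42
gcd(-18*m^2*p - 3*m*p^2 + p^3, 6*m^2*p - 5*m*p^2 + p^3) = p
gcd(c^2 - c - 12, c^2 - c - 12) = c^2 - c - 12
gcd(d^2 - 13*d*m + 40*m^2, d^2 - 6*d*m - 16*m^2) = d - 8*m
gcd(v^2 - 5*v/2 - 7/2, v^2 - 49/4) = v - 7/2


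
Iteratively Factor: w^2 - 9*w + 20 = (w - 4)*(w - 5)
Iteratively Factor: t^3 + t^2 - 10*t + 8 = (t - 1)*(t^2 + 2*t - 8) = (t - 2)*(t - 1)*(t + 4)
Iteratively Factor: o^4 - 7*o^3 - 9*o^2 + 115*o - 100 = (o - 1)*(o^3 - 6*o^2 - 15*o + 100) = (o - 5)*(o - 1)*(o^2 - o - 20) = (o - 5)^2*(o - 1)*(o + 4)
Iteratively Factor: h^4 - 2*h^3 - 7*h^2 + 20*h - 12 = (h + 3)*(h^3 - 5*h^2 + 8*h - 4) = (h - 2)*(h + 3)*(h^2 - 3*h + 2) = (h - 2)^2*(h + 3)*(h - 1)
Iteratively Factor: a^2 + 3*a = (a + 3)*(a)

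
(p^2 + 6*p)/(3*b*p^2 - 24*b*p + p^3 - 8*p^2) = (p + 6)/(3*b*p - 24*b + p^2 - 8*p)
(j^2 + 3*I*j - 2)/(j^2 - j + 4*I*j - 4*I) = (j^2 + 3*I*j - 2)/(j^2 - j + 4*I*j - 4*I)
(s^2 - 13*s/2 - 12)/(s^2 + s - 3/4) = 2*(s - 8)/(2*s - 1)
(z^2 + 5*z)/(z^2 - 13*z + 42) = z*(z + 5)/(z^2 - 13*z + 42)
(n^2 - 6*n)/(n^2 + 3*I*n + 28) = n*(n - 6)/(n^2 + 3*I*n + 28)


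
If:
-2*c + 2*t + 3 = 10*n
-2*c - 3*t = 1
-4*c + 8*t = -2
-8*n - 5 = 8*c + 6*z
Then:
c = -1/14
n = 9/35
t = -2/7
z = -227/210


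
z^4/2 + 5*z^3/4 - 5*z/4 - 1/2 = (z/2 + 1)*(z - 1)*(z + 1/2)*(z + 1)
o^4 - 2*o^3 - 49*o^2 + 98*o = o*(o - 7)*(o - 2)*(o + 7)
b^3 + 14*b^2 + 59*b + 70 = (b + 2)*(b + 5)*(b + 7)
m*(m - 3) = m^2 - 3*m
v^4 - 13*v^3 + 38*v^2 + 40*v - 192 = (v - 8)*(v - 4)*(v - 3)*(v + 2)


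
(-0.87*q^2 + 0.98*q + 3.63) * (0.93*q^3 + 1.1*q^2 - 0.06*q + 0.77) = -0.8091*q^5 - 0.0456000000000001*q^4 + 4.5061*q^3 + 3.2643*q^2 + 0.5368*q + 2.7951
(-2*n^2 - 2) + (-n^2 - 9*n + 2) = -3*n^2 - 9*n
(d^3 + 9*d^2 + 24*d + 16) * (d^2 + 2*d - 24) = d^5 + 11*d^4 + 18*d^3 - 152*d^2 - 544*d - 384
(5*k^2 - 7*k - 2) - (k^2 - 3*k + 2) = 4*k^2 - 4*k - 4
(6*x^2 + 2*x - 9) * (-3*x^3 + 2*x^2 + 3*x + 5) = -18*x^5 + 6*x^4 + 49*x^3 + 18*x^2 - 17*x - 45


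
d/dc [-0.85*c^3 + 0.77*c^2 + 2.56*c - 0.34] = -2.55*c^2 + 1.54*c + 2.56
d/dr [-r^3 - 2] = -3*r^2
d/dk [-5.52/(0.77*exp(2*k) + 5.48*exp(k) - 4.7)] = (8.5008*exp(k) + 30.2496)*exp(k)/(0.77*exp(2*k) + 5.48*exp(k) - 4.7)^2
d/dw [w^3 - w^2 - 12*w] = 3*w^2 - 2*w - 12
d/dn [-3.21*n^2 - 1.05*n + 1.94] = -6.42*n - 1.05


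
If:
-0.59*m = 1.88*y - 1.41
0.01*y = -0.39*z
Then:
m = 124.271186440678*z + 2.38983050847458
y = -39.0*z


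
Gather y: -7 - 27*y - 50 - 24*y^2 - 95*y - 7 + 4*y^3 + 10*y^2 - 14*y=4*y^3 - 14*y^2 - 136*y - 64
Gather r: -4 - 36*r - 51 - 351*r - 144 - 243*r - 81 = -630*r - 280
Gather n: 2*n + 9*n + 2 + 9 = 11*n + 11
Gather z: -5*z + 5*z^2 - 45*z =5*z^2 - 50*z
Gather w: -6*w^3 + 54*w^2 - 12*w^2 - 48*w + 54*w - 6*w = -6*w^3 + 42*w^2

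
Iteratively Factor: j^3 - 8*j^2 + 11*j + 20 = (j - 5)*(j^2 - 3*j - 4) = (j - 5)*(j + 1)*(j - 4)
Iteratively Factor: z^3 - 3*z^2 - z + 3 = (z - 3)*(z^2 - 1) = (z - 3)*(z - 1)*(z + 1)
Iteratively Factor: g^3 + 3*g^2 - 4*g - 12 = (g + 2)*(g^2 + g - 6) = (g - 2)*(g + 2)*(g + 3)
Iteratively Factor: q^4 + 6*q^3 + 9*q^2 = (q + 3)*(q^3 + 3*q^2) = (q + 3)^2*(q^2) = q*(q + 3)^2*(q)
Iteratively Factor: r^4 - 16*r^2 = (r)*(r^3 - 16*r) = r^2*(r^2 - 16) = r^2*(r - 4)*(r + 4)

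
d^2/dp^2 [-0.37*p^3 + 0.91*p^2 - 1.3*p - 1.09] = 1.82 - 2.22*p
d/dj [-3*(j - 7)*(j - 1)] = 24 - 6*j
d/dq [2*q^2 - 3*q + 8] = 4*q - 3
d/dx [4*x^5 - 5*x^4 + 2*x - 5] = 20*x^4 - 20*x^3 + 2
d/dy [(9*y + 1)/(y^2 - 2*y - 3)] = (9*y^2 - 18*y - 2*(y - 1)*(9*y + 1) - 27)/(-y^2 + 2*y + 3)^2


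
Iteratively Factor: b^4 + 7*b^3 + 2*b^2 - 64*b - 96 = (b + 4)*(b^3 + 3*b^2 - 10*b - 24) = (b + 4)^2*(b^2 - b - 6) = (b + 2)*(b + 4)^2*(b - 3)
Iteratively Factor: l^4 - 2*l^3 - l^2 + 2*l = (l + 1)*(l^3 - 3*l^2 + 2*l) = (l - 2)*(l + 1)*(l^2 - l) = (l - 2)*(l - 1)*(l + 1)*(l)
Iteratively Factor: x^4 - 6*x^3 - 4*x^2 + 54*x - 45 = (x - 5)*(x^3 - x^2 - 9*x + 9) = (x - 5)*(x - 1)*(x^2 - 9) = (x - 5)*(x - 1)*(x + 3)*(x - 3)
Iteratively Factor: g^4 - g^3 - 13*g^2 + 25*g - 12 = (g - 1)*(g^3 - 13*g + 12) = (g - 1)*(g + 4)*(g^2 - 4*g + 3) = (g - 1)^2*(g + 4)*(g - 3)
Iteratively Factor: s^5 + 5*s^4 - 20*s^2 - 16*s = (s + 2)*(s^4 + 3*s^3 - 6*s^2 - 8*s) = (s - 2)*(s + 2)*(s^3 + 5*s^2 + 4*s) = (s - 2)*(s + 2)*(s + 4)*(s^2 + s) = s*(s - 2)*(s + 2)*(s + 4)*(s + 1)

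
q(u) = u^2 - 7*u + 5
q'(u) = 2*u - 7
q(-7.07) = 104.47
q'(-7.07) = -21.14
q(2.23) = -5.64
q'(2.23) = -2.54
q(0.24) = 3.38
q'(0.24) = -6.52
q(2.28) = -5.76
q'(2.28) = -2.44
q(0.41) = 2.30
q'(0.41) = -6.18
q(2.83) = -6.80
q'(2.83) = -1.34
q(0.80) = 0.04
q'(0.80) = -5.40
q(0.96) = -0.80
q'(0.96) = -5.08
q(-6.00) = 83.00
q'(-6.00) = -19.00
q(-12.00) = 233.00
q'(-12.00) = -31.00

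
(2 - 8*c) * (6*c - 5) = -48*c^2 + 52*c - 10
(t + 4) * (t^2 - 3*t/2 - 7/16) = t^3 + 5*t^2/2 - 103*t/16 - 7/4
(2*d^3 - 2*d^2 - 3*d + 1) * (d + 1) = 2*d^4 - 5*d^2 - 2*d + 1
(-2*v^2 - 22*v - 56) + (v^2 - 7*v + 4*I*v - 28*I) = -v^2 - 29*v + 4*I*v - 56 - 28*I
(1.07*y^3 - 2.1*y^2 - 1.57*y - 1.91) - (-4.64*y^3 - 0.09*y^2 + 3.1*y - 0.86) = 5.71*y^3 - 2.01*y^2 - 4.67*y - 1.05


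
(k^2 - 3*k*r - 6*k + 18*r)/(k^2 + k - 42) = (k - 3*r)/(k + 7)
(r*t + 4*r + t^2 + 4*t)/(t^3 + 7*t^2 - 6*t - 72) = (r + t)/(t^2 + 3*t - 18)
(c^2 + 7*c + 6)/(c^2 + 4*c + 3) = (c + 6)/(c + 3)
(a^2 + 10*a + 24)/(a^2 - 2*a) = (a^2 + 10*a + 24)/(a*(a - 2))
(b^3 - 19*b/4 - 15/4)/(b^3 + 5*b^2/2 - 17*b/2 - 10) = (b + 3/2)/(b + 4)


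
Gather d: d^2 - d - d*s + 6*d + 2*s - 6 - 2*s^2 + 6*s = d^2 + d*(5 - s) - 2*s^2 + 8*s - 6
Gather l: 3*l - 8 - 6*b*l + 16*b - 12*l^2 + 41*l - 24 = 16*b - 12*l^2 + l*(44 - 6*b) - 32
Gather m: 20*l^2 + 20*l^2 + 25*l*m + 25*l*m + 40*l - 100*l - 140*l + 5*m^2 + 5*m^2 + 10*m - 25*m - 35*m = 40*l^2 - 200*l + 10*m^2 + m*(50*l - 50)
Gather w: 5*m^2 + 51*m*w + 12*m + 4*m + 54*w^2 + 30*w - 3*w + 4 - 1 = 5*m^2 + 16*m + 54*w^2 + w*(51*m + 27) + 3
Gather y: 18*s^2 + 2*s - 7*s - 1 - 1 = 18*s^2 - 5*s - 2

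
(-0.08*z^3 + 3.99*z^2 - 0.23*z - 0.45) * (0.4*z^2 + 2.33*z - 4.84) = -0.032*z^5 + 1.4096*z^4 + 9.5919*z^3 - 20.0275*z^2 + 0.0647*z + 2.178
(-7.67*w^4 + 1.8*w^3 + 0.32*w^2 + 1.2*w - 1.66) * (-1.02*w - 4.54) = 7.8234*w^5 + 32.9858*w^4 - 8.4984*w^3 - 2.6768*w^2 - 3.7548*w + 7.5364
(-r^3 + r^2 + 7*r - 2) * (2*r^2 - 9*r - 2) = -2*r^5 + 11*r^4 + 7*r^3 - 69*r^2 + 4*r + 4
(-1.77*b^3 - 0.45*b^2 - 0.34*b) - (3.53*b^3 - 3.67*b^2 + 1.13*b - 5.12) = -5.3*b^3 + 3.22*b^2 - 1.47*b + 5.12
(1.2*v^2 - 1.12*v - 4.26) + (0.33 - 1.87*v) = 1.2*v^2 - 2.99*v - 3.93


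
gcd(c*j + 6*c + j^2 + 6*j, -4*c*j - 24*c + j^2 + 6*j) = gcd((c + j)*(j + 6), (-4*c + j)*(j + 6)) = j + 6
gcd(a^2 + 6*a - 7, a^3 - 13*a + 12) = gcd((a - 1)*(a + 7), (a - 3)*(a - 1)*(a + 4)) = a - 1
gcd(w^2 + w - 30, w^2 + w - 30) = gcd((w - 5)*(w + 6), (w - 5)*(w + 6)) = w^2 + w - 30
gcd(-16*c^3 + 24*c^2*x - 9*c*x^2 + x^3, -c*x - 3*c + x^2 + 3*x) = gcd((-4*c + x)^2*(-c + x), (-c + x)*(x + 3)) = -c + x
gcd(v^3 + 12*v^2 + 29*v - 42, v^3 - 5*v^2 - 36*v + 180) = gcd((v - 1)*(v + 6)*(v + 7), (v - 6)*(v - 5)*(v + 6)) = v + 6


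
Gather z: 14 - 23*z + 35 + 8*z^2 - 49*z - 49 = 8*z^2 - 72*z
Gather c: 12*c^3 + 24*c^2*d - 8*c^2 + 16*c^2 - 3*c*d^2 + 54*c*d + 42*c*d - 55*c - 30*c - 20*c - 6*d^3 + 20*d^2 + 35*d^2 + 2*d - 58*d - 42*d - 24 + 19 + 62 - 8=12*c^3 + c^2*(24*d + 8) + c*(-3*d^2 + 96*d - 105) - 6*d^3 + 55*d^2 - 98*d + 49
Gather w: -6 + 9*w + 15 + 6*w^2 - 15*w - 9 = 6*w^2 - 6*w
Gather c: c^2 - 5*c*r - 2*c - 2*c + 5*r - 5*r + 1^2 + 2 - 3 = c^2 + c*(-5*r - 4)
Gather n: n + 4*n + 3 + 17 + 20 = 5*n + 40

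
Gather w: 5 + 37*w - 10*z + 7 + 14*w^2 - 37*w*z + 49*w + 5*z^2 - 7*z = 14*w^2 + w*(86 - 37*z) + 5*z^2 - 17*z + 12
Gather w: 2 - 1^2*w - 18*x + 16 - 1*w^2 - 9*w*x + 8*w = -w^2 + w*(7 - 9*x) - 18*x + 18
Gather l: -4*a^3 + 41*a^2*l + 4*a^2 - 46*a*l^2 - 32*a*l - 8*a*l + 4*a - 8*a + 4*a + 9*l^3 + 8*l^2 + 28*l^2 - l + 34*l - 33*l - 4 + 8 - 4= -4*a^3 + 4*a^2 + 9*l^3 + l^2*(36 - 46*a) + l*(41*a^2 - 40*a)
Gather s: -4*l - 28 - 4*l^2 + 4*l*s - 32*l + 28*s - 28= -4*l^2 - 36*l + s*(4*l + 28) - 56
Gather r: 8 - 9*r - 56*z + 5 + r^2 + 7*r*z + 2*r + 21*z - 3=r^2 + r*(7*z - 7) - 35*z + 10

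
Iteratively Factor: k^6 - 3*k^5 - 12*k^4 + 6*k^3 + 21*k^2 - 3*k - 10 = (k + 1)*(k^5 - 4*k^4 - 8*k^3 + 14*k^2 + 7*k - 10) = (k - 5)*(k + 1)*(k^4 + k^3 - 3*k^2 - k + 2) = (k - 5)*(k - 1)*(k + 1)*(k^3 + 2*k^2 - k - 2) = (k - 5)*(k - 1)*(k + 1)*(k + 2)*(k^2 - 1) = (k - 5)*(k - 1)^2*(k + 1)*(k + 2)*(k + 1)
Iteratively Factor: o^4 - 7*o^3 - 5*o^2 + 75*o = (o)*(o^3 - 7*o^2 - 5*o + 75) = o*(o + 3)*(o^2 - 10*o + 25) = o*(o - 5)*(o + 3)*(o - 5)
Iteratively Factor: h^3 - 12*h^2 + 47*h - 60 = (h - 4)*(h^2 - 8*h + 15) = (h - 4)*(h - 3)*(h - 5)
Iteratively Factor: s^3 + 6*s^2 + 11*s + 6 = (s + 2)*(s^2 + 4*s + 3) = (s + 1)*(s + 2)*(s + 3)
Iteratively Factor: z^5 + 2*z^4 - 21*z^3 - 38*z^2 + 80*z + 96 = (z + 4)*(z^4 - 2*z^3 - 13*z^2 + 14*z + 24) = (z + 3)*(z + 4)*(z^3 - 5*z^2 + 2*z + 8) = (z + 1)*(z + 3)*(z + 4)*(z^2 - 6*z + 8) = (z - 4)*(z + 1)*(z + 3)*(z + 4)*(z - 2)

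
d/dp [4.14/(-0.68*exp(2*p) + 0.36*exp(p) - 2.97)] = (5.6304*exp(p) - 1.4904)*exp(p)/(0.68*exp(2*p) - 0.36*exp(p) + 2.97)^2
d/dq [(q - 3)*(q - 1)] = 2*q - 4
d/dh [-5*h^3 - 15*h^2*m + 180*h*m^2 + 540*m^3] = -15*h^2 - 30*h*m + 180*m^2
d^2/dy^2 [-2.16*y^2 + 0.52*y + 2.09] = -4.32000000000000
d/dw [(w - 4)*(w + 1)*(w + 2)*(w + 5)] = 4*w^3 + 12*w^2 - 30*w - 58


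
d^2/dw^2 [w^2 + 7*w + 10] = 2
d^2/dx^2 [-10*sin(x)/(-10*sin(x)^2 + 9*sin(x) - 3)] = 10*(-100*sin(x)^5 - 90*sin(x)^4 + 380*sin(x)^3 - 27*sin(x)^2 - 189*sin(x) + 54)/(10*sin(x)^2 - 9*sin(x) + 3)^3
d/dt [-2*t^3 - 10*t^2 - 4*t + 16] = -6*t^2 - 20*t - 4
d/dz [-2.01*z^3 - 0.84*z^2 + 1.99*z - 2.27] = -6.03*z^2 - 1.68*z + 1.99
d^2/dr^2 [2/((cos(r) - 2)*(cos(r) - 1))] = 2*(-4*sin(r)^4 + 3*sin(r)^2 - 69*cos(r)/4 + 9*cos(3*r)/4 + 15)/((cos(r) - 2)^3*(cos(r) - 1)^3)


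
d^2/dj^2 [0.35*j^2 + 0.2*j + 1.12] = 0.700000000000000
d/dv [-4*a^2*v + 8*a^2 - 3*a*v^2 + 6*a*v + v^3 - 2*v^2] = -4*a^2 - 6*a*v + 6*a + 3*v^2 - 4*v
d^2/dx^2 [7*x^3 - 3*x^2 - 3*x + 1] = 42*x - 6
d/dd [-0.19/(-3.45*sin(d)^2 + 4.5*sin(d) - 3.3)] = (0.855 - 1.311*sin(d))*cos(d)/(3.45*sin(d)^2 - 4.5*sin(d) + 3.3)^2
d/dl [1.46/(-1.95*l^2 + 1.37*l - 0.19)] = (5.694*l - 2.0002)/(1.95*l^2 - 1.37*l + 0.19)^2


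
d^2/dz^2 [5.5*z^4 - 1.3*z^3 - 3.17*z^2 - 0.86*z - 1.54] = 66.0*z^2 - 7.8*z - 6.34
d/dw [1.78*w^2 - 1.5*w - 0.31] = 3.56*w - 1.5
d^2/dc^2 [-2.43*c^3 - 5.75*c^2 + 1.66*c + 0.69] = -14.58*c - 11.5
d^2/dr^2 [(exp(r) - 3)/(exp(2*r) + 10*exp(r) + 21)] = (exp(4*r) - 22*exp(3*r) - 216*exp(2*r) - 258*exp(r) + 1071)*exp(r)/(exp(6*r) + 30*exp(5*r) + 363*exp(4*r) + 2260*exp(3*r) + 7623*exp(2*r) + 13230*exp(r) + 9261)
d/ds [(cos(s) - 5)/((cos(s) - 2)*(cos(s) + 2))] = (cos(s)^2 - 10*cos(s) + 4)*sin(s)/((cos(s) - 2)^2*(cos(s) + 2)^2)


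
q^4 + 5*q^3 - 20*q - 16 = (q - 2)*(q + 1)*(q + 2)*(q + 4)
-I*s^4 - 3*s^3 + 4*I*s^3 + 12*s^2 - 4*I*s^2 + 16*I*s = s*(s - 4)*(s - 4*I)*(-I*s + 1)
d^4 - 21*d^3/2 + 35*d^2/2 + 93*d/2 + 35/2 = (d - 7)*(d - 5)*(d + 1/2)*(d + 1)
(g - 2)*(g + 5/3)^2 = g^3 + 4*g^2/3 - 35*g/9 - 50/9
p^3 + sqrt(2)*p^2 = p^2*(p + sqrt(2))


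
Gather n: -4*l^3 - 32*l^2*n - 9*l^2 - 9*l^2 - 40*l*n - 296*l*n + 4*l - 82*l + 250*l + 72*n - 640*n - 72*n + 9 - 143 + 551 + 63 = -4*l^3 - 18*l^2 + 172*l + n*(-32*l^2 - 336*l - 640) + 480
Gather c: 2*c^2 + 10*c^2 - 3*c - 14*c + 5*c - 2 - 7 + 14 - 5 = 12*c^2 - 12*c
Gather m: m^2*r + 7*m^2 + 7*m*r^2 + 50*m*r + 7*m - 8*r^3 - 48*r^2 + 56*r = m^2*(r + 7) + m*(7*r^2 + 50*r + 7) - 8*r^3 - 48*r^2 + 56*r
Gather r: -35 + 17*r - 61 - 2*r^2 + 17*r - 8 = -2*r^2 + 34*r - 104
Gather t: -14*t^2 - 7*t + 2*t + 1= -14*t^2 - 5*t + 1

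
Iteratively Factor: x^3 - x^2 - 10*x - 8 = (x + 2)*(x^2 - 3*x - 4) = (x - 4)*(x + 2)*(x + 1)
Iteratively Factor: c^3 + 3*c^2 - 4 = (c + 2)*(c^2 + c - 2) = (c + 2)^2*(c - 1)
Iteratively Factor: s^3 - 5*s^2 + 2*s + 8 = (s - 4)*(s^2 - s - 2) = (s - 4)*(s + 1)*(s - 2)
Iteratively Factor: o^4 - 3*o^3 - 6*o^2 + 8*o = (o + 2)*(o^3 - 5*o^2 + 4*o) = (o - 4)*(o + 2)*(o^2 - o) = (o - 4)*(o - 1)*(o + 2)*(o)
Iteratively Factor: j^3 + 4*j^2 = (j + 4)*(j^2) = j*(j + 4)*(j)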